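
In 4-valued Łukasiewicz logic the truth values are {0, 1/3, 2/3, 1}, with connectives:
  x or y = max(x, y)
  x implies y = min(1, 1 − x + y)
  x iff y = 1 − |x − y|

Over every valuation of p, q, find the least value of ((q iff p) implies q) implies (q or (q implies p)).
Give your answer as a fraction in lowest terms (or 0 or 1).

Take p = 0, q = 2/3:
q iff p = 2/3 iff 0 = 1/3
(q iff p) implies q = 1/3 implies 2/3 = 1
q implies p = 2/3 implies 0 = 1/3
q or (q implies p) = 2/3 or 1/3 = 2/3
((q iff p) implies q) implies (q or (q implies p)) = 1 implies 2/3 = 2/3
No assignment yields a value below 2/3, so this is the minimum.

2/3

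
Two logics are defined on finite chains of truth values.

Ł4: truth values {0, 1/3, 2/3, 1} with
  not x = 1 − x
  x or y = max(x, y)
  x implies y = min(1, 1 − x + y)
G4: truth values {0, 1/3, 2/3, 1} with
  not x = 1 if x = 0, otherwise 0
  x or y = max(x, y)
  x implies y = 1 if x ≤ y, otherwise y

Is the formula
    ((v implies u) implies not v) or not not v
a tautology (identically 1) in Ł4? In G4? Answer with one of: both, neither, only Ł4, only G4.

only G4

In Ł4: at u = 1/3, v = 1/3 the value is 2/3 — not a tautology.
In G4: every assignment gives 1 — tautology.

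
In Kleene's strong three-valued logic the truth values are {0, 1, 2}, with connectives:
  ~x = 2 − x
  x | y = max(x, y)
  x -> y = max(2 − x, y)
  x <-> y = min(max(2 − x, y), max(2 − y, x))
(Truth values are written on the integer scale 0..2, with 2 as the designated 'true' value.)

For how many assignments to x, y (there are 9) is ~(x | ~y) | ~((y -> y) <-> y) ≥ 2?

4

x = 0, y = 0 ↦ 2  ≥
x = 0, y = 1 ↦ 1  <
x = 0, y = 2 ↦ 2  ≥
x = 1, y = 0 ↦ 2  ≥
x = 1, y = 1 ↦ 1  <
x = 1, y = 2 ↦ 1  <
x = 2, y = 0 ↦ 2  ≥
x = 2, y = 1 ↦ 1  <
x = 2, y = 2 ↦ 0  <
So 4 of the 9 assignments meet the threshold.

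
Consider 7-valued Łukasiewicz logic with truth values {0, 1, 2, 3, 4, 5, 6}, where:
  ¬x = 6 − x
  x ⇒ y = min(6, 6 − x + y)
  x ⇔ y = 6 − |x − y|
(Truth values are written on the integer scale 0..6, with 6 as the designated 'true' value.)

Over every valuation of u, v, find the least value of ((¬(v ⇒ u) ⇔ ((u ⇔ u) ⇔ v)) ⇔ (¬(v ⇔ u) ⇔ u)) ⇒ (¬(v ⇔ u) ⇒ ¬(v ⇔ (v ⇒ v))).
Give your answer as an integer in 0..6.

Take u = 2, v = 6:
v ⇒ u = 6 ⇒ 2 = 2
¬(v ⇒ u) = ¬2 = 4
u ⇔ u = 2 ⇔ 2 = 6
(u ⇔ u) ⇔ v = 6 ⇔ 6 = 6
¬(v ⇒ u) ⇔ ((u ⇔ u) ⇔ v) = 4 ⇔ 6 = 4
v ⇔ u = 6 ⇔ 2 = 2
¬(v ⇔ u) = ¬2 = 4
¬(v ⇔ u) ⇔ u = 4 ⇔ 2 = 4
(¬(v ⇒ u) ⇔ ((u ⇔ u) ⇔ v)) ⇔ (¬(v ⇔ u) ⇔ u) = 4 ⇔ 4 = 6
v ⇔ u = 6 ⇔ 2 = 2
¬(v ⇔ u) = ¬2 = 4
v ⇒ v = 6 ⇒ 6 = 6
v ⇔ (v ⇒ v) = 6 ⇔ 6 = 6
¬(v ⇔ (v ⇒ v)) = ¬6 = 0
¬(v ⇔ u) ⇒ ¬(v ⇔ (v ⇒ v)) = 4 ⇒ 0 = 2
((¬(v ⇒ u) ⇔ ((u ⇔ u) ⇔ v)) ⇔ (¬(v ⇔ u) ⇔ u)) ⇒ (¬(v ⇔ u) ⇒ ¬(v ⇔ (v ⇒ v))) = 6 ⇒ 2 = 2
No assignment yields a value below 2, so this is the minimum.

2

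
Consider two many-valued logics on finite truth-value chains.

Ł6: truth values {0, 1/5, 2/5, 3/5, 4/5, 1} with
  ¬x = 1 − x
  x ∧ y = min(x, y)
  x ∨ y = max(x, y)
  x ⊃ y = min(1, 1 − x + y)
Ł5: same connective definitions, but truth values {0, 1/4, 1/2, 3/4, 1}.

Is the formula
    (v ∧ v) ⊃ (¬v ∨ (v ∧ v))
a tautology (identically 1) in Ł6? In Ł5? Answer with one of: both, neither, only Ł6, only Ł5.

both

In Ł6: every assignment gives 1 — tautology.
In Ł5: every assignment gives 1 — tautology.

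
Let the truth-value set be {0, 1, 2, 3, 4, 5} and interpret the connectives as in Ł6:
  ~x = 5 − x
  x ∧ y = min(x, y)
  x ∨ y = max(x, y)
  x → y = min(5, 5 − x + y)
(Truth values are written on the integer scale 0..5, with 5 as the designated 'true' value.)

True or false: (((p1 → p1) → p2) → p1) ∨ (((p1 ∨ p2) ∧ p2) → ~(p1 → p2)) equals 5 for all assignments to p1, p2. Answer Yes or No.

Counterexample: take p1 = 0, p2 = 1.
p1 → p1 = 0 → 0 = 5
(p1 → p1) → p2 = 5 → 1 = 1
((p1 → p1) → p2) → p1 = 1 → 0 = 4
p1 ∨ p2 = 0 ∨ 1 = 1
(p1 ∨ p2) ∧ p2 = 1 ∧ 1 = 1
p1 → p2 = 0 → 1 = 5
~(p1 → p2) = ~5 = 0
((p1 ∨ p2) ∧ p2) → ~(p1 → p2) = 1 → 0 = 4
(((p1 → p1) → p2) → p1) ∨ (((p1 ∨ p2) ∧ p2) → ~(p1 → p2)) = 4 ∨ 4 = 4
This gives 4 ≠ 5.

No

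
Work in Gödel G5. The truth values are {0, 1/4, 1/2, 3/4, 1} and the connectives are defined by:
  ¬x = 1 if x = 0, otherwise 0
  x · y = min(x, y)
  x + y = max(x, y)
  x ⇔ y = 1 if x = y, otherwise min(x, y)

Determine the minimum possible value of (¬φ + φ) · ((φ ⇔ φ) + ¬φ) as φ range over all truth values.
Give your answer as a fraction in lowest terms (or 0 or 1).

Take φ = 1/4:
¬φ = ¬1/4 = 0
¬φ + φ = 0 + 1/4 = 1/4
φ ⇔ φ = 1/4 ⇔ 1/4 = 1
¬φ = ¬1/4 = 0
(φ ⇔ φ) + ¬φ = 1 + 0 = 1
(¬φ + φ) · ((φ ⇔ φ) + ¬φ) = 1/4 · 1 = 1/4
No assignment yields a value below 1/4, so this is the minimum.

1/4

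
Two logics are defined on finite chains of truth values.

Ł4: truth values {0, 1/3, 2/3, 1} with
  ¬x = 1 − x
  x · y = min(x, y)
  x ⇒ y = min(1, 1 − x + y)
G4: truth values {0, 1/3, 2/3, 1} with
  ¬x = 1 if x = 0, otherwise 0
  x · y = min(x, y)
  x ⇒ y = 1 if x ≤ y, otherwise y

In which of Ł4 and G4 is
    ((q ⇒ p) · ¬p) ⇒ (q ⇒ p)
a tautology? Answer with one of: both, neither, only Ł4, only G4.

both

In Ł4: every assignment gives 1 — tautology.
In G4: every assignment gives 1 — tautology.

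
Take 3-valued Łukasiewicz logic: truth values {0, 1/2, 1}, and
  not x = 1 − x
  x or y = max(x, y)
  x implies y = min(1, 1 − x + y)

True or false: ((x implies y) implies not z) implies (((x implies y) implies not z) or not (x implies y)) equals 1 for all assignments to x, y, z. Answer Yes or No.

Yes

At x = 1, y = 1, z = 1/2, for instance:
x implies y = 1 implies 1 = 1
not z = not 1/2 = 1/2
(x implies y) implies not z = 1 implies 1/2 = 1/2
x implies y = 1 implies 1 = 1
not (x implies y) = not 1 = 0
((x implies y) implies not z) or not (x implies y) = 1/2 or 0 = 1/2
((x implies y) implies not z) implies (((x implies y) implies not z) or not (x implies y)) = 1/2 implies 1/2 = 1
and checking the remaining 26 assignments likewise gives ≥ 1 in every case.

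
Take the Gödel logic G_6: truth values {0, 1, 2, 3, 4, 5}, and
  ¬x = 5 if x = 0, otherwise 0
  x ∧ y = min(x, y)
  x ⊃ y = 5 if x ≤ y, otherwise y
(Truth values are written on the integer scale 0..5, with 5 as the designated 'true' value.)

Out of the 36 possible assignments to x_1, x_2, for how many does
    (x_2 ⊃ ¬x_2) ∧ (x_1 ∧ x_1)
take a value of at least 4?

2

value 5: 1 assignment (counts)
value 4: 1 assignment (counts)
value 3: 1 assignment
value 2: 1 assignment
value 1: 1 assignment
value 0: 31 assignments
So 2 of the 36 assignments meet the threshold.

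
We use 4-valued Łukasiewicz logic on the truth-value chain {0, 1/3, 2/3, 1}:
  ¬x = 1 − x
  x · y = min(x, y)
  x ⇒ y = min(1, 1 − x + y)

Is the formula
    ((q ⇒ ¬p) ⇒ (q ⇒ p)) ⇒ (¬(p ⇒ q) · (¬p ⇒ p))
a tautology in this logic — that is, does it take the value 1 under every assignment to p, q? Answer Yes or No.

Counterexample: take p = 0, q = 0.
¬p = ¬0 = 1
q ⇒ ¬p = 0 ⇒ 1 = 1
q ⇒ p = 0 ⇒ 0 = 1
(q ⇒ ¬p) ⇒ (q ⇒ p) = 1 ⇒ 1 = 1
p ⇒ q = 0 ⇒ 0 = 1
¬(p ⇒ q) = ¬1 = 0
¬p = ¬0 = 1
¬p ⇒ p = 1 ⇒ 0 = 0
¬(p ⇒ q) · (¬p ⇒ p) = 0 · 0 = 0
((q ⇒ ¬p) ⇒ (q ⇒ p)) ⇒ (¬(p ⇒ q) · (¬p ⇒ p)) = 1 ⇒ 0 = 0
This gives 0 ≠ 1.

No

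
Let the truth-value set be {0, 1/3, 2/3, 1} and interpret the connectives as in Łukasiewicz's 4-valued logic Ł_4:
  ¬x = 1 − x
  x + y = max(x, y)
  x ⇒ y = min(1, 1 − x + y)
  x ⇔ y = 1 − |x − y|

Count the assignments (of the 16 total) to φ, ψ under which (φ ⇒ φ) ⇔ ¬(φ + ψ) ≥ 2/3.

φ = 0, ψ = 0 ↦ 1  ≥
φ = 0, ψ = 1/3 ↦ 2/3  ≥
φ = 0, ψ = 2/3 ↦ 1/3  <
φ = 0, ψ = 1 ↦ 0  <
φ = 1/3, ψ = 0 ↦ 2/3  ≥
φ = 1/3, ψ = 1/3 ↦ 2/3  ≥
φ = 1/3, ψ = 2/3 ↦ 1/3  <
φ = 1/3, ψ = 1 ↦ 0  <
φ = 2/3, ψ = 0 ↦ 1/3  <
φ = 2/3, ψ = 1/3 ↦ 1/3  <
φ = 2/3, ψ = 2/3 ↦ 1/3  <
φ = 2/3, ψ = 1 ↦ 0  <
φ = 1, ψ = 0 ↦ 0  <
φ = 1, ψ = 1/3 ↦ 0  <
φ = 1, ψ = 2/3 ↦ 0  <
φ = 1, ψ = 1 ↦ 0  <
So 4 of the 16 assignments meet the threshold.

4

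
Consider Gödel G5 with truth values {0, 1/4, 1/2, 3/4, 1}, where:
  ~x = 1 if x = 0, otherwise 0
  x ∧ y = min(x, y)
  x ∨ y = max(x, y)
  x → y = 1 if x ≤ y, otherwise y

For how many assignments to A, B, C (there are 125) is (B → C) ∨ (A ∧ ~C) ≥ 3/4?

value 1: 79 assignments (counts)
value 3/4: 9 assignments (counts)
value 1/2: 14 assignments
value 1/4: 19 assignments
value 0: 4 assignments
So 88 of the 125 assignments meet the threshold.

88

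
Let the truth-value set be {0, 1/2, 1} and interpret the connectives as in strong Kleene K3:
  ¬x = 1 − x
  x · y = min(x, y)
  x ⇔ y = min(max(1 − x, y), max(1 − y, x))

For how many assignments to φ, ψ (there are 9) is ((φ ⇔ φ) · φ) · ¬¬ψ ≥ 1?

1

φ = 0, ψ = 0 ↦ 0  <
φ = 0, ψ = 1/2 ↦ 0  <
φ = 0, ψ = 1 ↦ 0  <
φ = 1/2, ψ = 0 ↦ 0  <
φ = 1/2, ψ = 1/2 ↦ 1/2  <
φ = 1/2, ψ = 1 ↦ 1/2  <
φ = 1, ψ = 0 ↦ 0  <
φ = 1, ψ = 1/2 ↦ 1/2  <
φ = 1, ψ = 1 ↦ 1  ≥
So 1 of the 9 assignments meets the threshold.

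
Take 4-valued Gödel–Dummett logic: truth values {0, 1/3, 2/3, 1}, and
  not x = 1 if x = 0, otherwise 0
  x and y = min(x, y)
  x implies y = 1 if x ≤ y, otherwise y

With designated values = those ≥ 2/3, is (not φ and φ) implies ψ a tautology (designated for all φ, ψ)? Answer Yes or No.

Yes

φ = 0, ψ = 0 ↦ 1
φ = 0, ψ = 1/3 ↦ 1
φ = 0, ψ = 2/3 ↦ 1
φ = 0, ψ = 1 ↦ 1
φ = 1/3, ψ = 0 ↦ 1
φ = 1/3, ψ = 1/3 ↦ 1
φ = 1/3, ψ = 2/3 ↦ 1
φ = 1/3, ψ = 1 ↦ 1
φ = 2/3, ψ = 0 ↦ 1
φ = 2/3, ψ = 1/3 ↦ 1
φ = 2/3, ψ = 2/3 ↦ 1
φ = 2/3, ψ = 1 ↦ 1
φ = 1, ψ = 0 ↦ 1
φ = 1, ψ = 1/3 ↦ 1
φ = 1, ψ = 2/3 ↦ 1
φ = 1, ψ = 1 ↦ 1
Every assignment gives a value ≥ 2/3.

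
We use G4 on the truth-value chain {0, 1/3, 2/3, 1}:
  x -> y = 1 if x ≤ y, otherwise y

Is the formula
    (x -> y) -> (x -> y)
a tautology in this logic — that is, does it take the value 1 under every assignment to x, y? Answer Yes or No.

x = 0, y = 0 ↦ 1
x = 0, y = 1/3 ↦ 1
x = 0, y = 2/3 ↦ 1
x = 0, y = 1 ↦ 1
x = 1/3, y = 0 ↦ 1
x = 1/3, y = 1/3 ↦ 1
x = 1/3, y = 2/3 ↦ 1
x = 1/3, y = 1 ↦ 1
x = 2/3, y = 0 ↦ 1
x = 2/3, y = 1/3 ↦ 1
x = 2/3, y = 2/3 ↦ 1
x = 2/3, y = 1 ↦ 1
x = 1, y = 0 ↦ 1
x = 1, y = 1/3 ↦ 1
x = 1, y = 2/3 ↦ 1
x = 1, y = 1 ↦ 1
Every assignment gives a value ≥ 1.

Yes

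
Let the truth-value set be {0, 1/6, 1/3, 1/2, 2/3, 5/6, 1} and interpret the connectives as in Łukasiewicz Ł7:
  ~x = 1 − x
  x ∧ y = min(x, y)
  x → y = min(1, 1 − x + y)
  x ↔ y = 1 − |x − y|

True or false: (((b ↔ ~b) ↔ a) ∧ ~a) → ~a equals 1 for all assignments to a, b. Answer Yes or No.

At a = 1/3, b = 5/6, for instance:
~b = ~5/6 = 1/6
b ↔ ~b = 5/6 ↔ 1/6 = 1/3
(b ↔ ~b) ↔ a = 1/3 ↔ 1/3 = 1
~a = ~1/3 = 2/3
((b ↔ ~b) ↔ a) ∧ ~a = 1 ∧ 2/3 = 2/3
(((b ↔ ~b) ↔ a) ∧ ~a) → ~a = 2/3 → 2/3 = 1
and checking the remaining 48 assignments likewise gives ≥ 1 in every case.

Yes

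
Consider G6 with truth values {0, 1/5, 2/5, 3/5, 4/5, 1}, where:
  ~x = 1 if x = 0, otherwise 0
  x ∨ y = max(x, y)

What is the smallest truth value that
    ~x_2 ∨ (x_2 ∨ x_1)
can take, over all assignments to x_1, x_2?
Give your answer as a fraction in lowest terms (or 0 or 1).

1/5

Take x_1 = 0, x_2 = 1/5:
~x_2 = ~1/5 = 0
x_2 ∨ x_1 = 1/5 ∨ 0 = 1/5
~x_2 ∨ (x_2 ∨ x_1) = 0 ∨ 1/5 = 1/5
No assignment yields a value below 1/5, so this is the minimum.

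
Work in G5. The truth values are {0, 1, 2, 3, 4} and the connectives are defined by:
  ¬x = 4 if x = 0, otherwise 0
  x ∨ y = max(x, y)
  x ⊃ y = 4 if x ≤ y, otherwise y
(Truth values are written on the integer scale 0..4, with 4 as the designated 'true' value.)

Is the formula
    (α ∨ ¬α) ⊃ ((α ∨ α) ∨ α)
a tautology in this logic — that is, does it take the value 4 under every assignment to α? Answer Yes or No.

No

Counterexample: take α = 0.
¬α = ¬0 = 4
α ∨ ¬α = 0 ∨ 4 = 4
α ∨ α = 0 ∨ 0 = 0
(α ∨ α) ∨ α = 0 ∨ 0 = 0
(α ∨ ¬α) ⊃ ((α ∨ α) ∨ α) = 4 ⊃ 0 = 0
This gives 0 ≠ 4.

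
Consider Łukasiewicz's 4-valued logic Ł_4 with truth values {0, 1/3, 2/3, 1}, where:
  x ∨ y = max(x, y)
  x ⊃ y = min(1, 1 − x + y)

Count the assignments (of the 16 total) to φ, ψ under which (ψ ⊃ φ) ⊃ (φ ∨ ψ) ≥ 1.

φ = 0, ψ = 0 ↦ 0  <
φ = 0, ψ = 1/3 ↦ 2/3  <
φ = 0, ψ = 2/3 ↦ 1  ≥
φ = 0, ψ = 1 ↦ 1  ≥
φ = 1/3, ψ = 0 ↦ 1/3  <
φ = 1/3, ψ = 1/3 ↦ 1/3  <
φ = 1/3, ψ = 2/3 ↦ 1  ≥
φ = 1/3, ψ = 1 ↦ 1  ≥
φ = 2/3, ψ = 0 ↦ 2/3  <
φ = 2/3, ψ = 1/3 ↦ 2/3  <
φ = 2/3, ψ = 2/3 ↦ 2/3  <
φ = 2/3, ψ = 1 ↦ 1  ≥
φ = 1, ψ = 0 ↦ 1  ≥
φ = 1, ψ = 1/3 ↦ 1  ≥
φ = 1, ψ = 2/3 ↦ 1  ≥
φ = 1, ψ = 1 ↦ 1  ≥
So 9 of the 16 assignments meet the threshold.

9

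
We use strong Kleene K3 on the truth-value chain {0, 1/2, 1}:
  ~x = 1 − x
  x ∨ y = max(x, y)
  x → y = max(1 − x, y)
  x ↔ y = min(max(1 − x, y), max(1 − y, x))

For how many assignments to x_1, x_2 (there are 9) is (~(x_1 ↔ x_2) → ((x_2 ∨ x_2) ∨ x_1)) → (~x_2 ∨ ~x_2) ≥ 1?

x_1 = 0, x_2 = 0 ↦ 1  ≥
x_1 = 0, x_2 = 1/2 ↦ 1/2  <
x_1 = 0, x_2 = 1 ↦ 0  <
x_1 = 1/2, x_2 = 0 ↦ 1  ≥
x_1 = 1/2, x_2 = 1/2 ↦ 1/2  <
x_1 = 1/2, x_2 = 1 ↦ 0  <
x_1 = 1, x_2 = 0 ↦ 1  ≥
x_1 = 1, x_2 = 1/2 ↦ 1/2  <
x_1 = 1, x_2 = 1 ↦ 0  <
So 3 of the 9 assignments meet the threshold.

3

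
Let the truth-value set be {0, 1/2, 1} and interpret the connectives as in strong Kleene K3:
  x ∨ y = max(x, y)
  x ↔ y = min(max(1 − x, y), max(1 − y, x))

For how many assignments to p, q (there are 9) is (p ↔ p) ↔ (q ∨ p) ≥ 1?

p = 0, q = 0 ↦ 0  <
p = 0, q = 1/2 ↦ 1/2  <
p = 0, q = 1 ↦ 1  ≥
p = 1/2, q = 0 ↦ 1/2  <
p = 1/2, q = 1/2 ↦ 1/2  <
p = 1/2, q = 1 ↦ 1/2  <
p = 1, q = 0 ↦ 1  ≥
p = 1, q = 1/2 ↦ 1  ≥
p = 1, q = 1 ↦ 1  ≥
So 4 of the 9 assignments meet the threshold.

4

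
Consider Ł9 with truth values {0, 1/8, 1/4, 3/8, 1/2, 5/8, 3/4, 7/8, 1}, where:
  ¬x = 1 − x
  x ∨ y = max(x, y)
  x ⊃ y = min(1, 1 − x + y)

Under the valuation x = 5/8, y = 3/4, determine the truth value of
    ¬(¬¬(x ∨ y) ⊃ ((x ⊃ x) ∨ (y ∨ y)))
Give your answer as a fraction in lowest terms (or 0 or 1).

x ∨ y = 5/8 ∨ 3/4 = 3/4
¬(x ∨ y) = ¬3/4 = 1/4
¬¬(x ∨ y) = ¬1/4 = 3/4
x ⊃ x = 5/8 ⊃ 5/8 = 1
y ∨ y = 3/4 ∨ 3/4 = 3/4
(x ⊃ x) ∨ (y ∨ y) = 1 ∨ 3/4 = 1
¬¬(x ∨ y) ⊃ ((x ⊃ x) ∨ (y ∨ y)) = 3/4 ⊃ 1 = 1
¬(¬¬(x ∨ y) ⊃ ((x ⊃ x) ∨ (y ∨ y))) = ¬1 = 0

0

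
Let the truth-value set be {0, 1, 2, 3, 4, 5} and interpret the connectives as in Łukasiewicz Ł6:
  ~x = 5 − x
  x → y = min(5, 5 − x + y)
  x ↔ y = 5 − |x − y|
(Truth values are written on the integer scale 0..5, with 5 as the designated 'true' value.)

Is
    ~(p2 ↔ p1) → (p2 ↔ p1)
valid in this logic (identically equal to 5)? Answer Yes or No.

Counterexample: take p1 = 0, p2 = 3.
p2 ↔ p1 = 3 ↔ 0 = 2
~(p2 ↔ p1) = ~2 = 3
p2 ↔ p1 = 3 ↔ 0 = 2
~(p2 ↔ p1) → (p2 ↔ p1) = 3 → 2 = 4
This gives 4 ≠ 5.

No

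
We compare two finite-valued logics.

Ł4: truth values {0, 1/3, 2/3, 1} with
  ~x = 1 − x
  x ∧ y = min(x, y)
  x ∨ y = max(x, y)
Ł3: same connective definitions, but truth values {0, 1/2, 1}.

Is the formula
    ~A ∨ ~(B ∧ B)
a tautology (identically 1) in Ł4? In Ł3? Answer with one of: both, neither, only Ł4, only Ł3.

neither

In Ł4: at A = 1/3, B = 1/3 the value is 2/3 — not a tautology.
In Ł3: at A = 1/2, B = 1/2 the value is 1/2 — not a tautology.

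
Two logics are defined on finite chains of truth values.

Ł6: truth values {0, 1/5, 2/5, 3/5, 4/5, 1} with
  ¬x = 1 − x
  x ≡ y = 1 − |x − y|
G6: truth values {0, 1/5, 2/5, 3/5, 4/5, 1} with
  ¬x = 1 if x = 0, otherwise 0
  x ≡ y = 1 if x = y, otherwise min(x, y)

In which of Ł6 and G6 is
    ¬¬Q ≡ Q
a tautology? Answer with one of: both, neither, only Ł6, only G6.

In Ł6: every assignment gives 1 — tautology.
In G6: at Q = 1/5 the value is 1/5 — not a tautology.

only Ł6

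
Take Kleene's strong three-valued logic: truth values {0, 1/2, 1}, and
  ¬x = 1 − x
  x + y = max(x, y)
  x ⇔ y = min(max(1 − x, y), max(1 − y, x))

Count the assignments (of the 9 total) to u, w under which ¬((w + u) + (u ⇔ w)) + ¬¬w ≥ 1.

u = 0, w = 0 ↦ 0  <
u = 0, w = 1/2 ↦ 1/2  <
u = 0, w = 1 ↦ 1  ≥
u = 1/2, w = 0 ↦ 1/2  <
u = 1/2, w = 1/2 ↦ 1/2  <
u = 1/2, w = 1 ↦ 1  ≥
u = 1, w = 0 ↦ 0  <
u = 1, w = 1/2 ↦ 1/2  <
u = 1, w = 1 ↦ 1  ≥
So 3 of the 9 assignments meet the threshold.

3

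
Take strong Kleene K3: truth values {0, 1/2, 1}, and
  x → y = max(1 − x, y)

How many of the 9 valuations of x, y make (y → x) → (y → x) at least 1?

x = 0, y = 0 ↦ 1  ≥
x = 0, y = 1/2 ↦ 1/2  <
x = 0, y = 1 ↦ 1  ≥
x = 1/2, y = 0 ↦ 1  ≥
x = 1/2, y = 1/2 ↦ 1/2  <
x = 1/2, y = 1 ↦ 1/2  <
x = 1, y = 0 ↦ 1  ≥
x = 1, y = 1/2 ↦ 1  ≥
x = 1, y = 1 ↦ 1  ≥
So 6 of the 9 assignments meet the threshold.

6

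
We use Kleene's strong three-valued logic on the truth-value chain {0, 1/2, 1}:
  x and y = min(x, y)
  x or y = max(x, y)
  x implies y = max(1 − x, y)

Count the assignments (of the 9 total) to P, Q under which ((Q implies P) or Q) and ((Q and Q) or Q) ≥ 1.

3

P = 0, Q = 0 ↦ 0  <
P = 0, Q = 1/2 ↦ 1/2  <
P = 0, Q = 1 ↦ 1  ≥
P = 1/2, Q = 0 ↦ 0  <
P = 1/2, Q = 1/2 ↦ 1/2  <
P = 1/2, Q = 1 ↦ 1  ≥
P = 1, Q = 0 ↦ 0  <
P = 1, Q = 1/2 ↦ 1/2  <
P = 1, Q = 1 ↦ 1  ≥
So 3 of the 9 assignments meet the threshold.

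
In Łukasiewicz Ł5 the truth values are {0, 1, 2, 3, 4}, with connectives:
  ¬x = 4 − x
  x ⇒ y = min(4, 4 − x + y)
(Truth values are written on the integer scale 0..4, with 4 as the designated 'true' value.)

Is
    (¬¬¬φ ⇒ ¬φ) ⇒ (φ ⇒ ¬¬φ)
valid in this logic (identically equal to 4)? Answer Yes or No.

Yes

φ = 0 ↦ 4
φ = 1 ↦ 4
φ = 2 ↦ 4
φ = 3 ↦ 4
φ = 4 ↦ 4
Every assignment gives a value ≥ 4.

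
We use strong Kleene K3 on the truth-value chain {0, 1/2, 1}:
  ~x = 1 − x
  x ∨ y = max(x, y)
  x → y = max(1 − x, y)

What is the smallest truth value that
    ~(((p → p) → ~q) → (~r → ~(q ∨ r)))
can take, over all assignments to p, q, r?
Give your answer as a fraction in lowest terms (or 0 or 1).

0

Take p = 0, q = 0, r = 0:
p → p = 0 → 0 = 1
~q = ~0 = 1
(p → p) → ~q = 1 → 1 = 1
~r = ~0 = 1
q ∨ r = 0 ∨ 0 = 0
~(q ∨ r) = ~0 = 1
~r → ~(q ∨ r) = 1 → 1 = 1
((p → p) → ~q) → (~r → ~(q ∨ r)) = 1 → 1 = 1
~(((p → p) → ~q) → (~r → ~(q ∨ r))) = ~1 = 0
No assignment yields a value below 0, so this is the minimum.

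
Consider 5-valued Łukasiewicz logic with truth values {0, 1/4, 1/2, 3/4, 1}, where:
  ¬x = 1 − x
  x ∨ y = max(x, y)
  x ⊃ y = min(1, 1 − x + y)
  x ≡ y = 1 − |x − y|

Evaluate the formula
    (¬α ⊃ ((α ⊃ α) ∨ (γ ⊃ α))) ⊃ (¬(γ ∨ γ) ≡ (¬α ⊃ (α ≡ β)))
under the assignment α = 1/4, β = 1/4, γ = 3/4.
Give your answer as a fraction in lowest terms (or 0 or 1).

¬α = ¬1/4 = 3/4
α ⊃ α = 1/4 ⊃ 1/4 = 1
γ ⊃ α = 3/4 ⊃ 1/4 = 1/2
(α ⊃ α) ∨ (γ ⊃ α) = 1 ∨ 1/2 = 1
¬α ⊃ ((α ⊃ α) ∨ (γ ⊃ α)) = 3/4 ⊃ 1 = 1
γ ∨ γ = 3/4 ∨ 3/4 = 3/4
¬(γ ∨ γ) = ¬3/4 = 1/4
¬α = ¬1/4 = 3/4
α ≡ β = 1/4 ≡ 1/4 = 1
¬α ⊃ (α ≡ β) = 3/4 ⊃ 1 = 1
¬(γ ∨ γ) ≡ (¬α ⊃ (α ≡ β)) = 1/4 ≡ 1 = 1/4
(¬α ⊃ ((α ⊃ α) ∨ (γ ⊃ α))) ⊃ (¬(γ ∨ γ) ≡ (¬α ⊃ (α ≡ β))) = 1 ⊃ 1/4 = 1/4

1/4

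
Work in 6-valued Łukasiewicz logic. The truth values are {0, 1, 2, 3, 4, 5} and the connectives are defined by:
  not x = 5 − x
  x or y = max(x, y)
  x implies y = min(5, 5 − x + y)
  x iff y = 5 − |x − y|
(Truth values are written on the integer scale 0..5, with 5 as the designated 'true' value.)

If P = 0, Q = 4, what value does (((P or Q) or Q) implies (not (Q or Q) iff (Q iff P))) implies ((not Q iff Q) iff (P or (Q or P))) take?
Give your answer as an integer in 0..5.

3

P or Q = 0 or 4 = 4
(P or Q) or Q = 4 or 4 = 4
Q or Q = 4 or 4 = 4
not (Q or Q) = not 4 = 1
Q iff P = 4 iff 0 = 1
not (Q or Q) iff (Q iff P) = 1 iff 1 = 5
((P or Q) or Q) implies (not (Q or Q) iff (Q iff P)) = 4 implies 5 = 5
not Q = not 4 = 1
not Q iff Q = 1 iff 4 = 2
Q or P = 4 or 0 = 4
P or (Q or P) = 0 or 4 = 4
(not Q iff Q) iff (P or (Q or P)) = 2 iff 4 = 3
(((P or Q) or Q) implies (not (Q or Q) iff (Q iff P))) implies ((not Q iff Q) iff (P or (Q or P))) = 5 implies 3 = 3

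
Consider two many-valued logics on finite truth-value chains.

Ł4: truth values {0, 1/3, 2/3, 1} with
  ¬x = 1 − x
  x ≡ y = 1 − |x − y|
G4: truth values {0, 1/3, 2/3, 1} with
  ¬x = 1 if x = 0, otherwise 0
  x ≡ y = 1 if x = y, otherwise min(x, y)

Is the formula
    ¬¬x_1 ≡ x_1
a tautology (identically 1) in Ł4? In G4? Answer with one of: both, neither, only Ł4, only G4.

only Ł4

In Ł4: every assignment gives 1 — tautology.
In G4: at x_1 = 1/3 the value is 1/3 — not a tautology.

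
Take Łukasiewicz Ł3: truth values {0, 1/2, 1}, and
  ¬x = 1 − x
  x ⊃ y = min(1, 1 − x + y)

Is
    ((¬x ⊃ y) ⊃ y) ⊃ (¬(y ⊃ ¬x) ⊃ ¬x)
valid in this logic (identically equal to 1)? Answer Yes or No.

No

Counterexample: take x = 1, y = 1.
¬x = ¬1 = 0
¬x ⊃ y = 0 ⊃ 1 = 1
(¬x ⊃ y) ⊃ y = 1 ⊃ 1 = 1
¬x = ¬1 = 0
y ⊃ ¬x = 1 ⊃ 0 = 0
¬(y ⊃ ¬x) = ¬0 = 1
¬(y ⊃ ¬x) ⊃ ¬x = 1 ⊃ 0 = 0
((¬x ⊃ y) ⊃ y) ⊃ (¬(y ⊃ ¬x) ⊃ ¬x) = 1 ⊃ 0 = 0
This gives 0 ≠ 1.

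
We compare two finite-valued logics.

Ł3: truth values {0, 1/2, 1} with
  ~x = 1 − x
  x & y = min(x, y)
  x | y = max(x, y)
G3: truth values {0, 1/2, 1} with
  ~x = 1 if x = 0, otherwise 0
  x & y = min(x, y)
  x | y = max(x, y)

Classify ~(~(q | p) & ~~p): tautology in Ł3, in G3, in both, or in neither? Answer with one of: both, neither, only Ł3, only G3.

In Ł3: at p = 1/2, q = 0 the value is 1/2 — not a tautology.
In G3: every assignment gives 1 — tautology.

only G3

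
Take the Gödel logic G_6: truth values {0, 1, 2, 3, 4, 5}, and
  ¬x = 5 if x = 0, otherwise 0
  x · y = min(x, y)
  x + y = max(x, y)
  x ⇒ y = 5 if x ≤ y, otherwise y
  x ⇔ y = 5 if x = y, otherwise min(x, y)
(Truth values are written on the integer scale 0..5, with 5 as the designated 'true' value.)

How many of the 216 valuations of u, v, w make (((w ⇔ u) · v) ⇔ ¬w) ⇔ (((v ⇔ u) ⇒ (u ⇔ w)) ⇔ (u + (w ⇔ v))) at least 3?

56

value 5: 40 assignments (counts)
value 4: 7 assignments (counts)
value 3: 9 assignments (counts)
value 2: 11 assignments
value 1: 13 assignments
value 0: 136 assignments
So 56 of the 216 assignments meet the threshold.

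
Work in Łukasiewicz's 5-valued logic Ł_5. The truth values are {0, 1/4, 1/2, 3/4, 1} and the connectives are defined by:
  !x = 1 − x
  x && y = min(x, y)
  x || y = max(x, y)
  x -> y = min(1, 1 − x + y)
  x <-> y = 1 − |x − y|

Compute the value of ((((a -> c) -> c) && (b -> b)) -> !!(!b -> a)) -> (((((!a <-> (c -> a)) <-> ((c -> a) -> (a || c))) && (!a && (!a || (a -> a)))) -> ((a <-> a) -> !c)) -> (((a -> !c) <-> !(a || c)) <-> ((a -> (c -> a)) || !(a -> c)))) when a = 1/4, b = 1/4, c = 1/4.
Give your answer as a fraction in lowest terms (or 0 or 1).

3/4

a -> c = 1/4 -> 1/4 = 1
(a -> c) -> c = 1 -> 1/4 = 1/4
b -> b = 1/4 -> 1/4 = 1
((a -> c) -> c) && (b -> b) = 1/4 && 1 = 1/4
!b = !1/4 = 3/4
!b -> a = 3/4 -> 1/4 = 1/2
!(!b -> a) = !1/2 = 1/2
!!(!b -> a) = !1/2 = 1/2
(((a -> c) -> c) && (b -> b)) -> !!(!b -> a) = 1/4 -> 1/2 = 1
!a = !1/4 = 3/4
c -> a = 1/4 -> 1/4 = 1
!a <-> (c -> a) = 3/4 <-> 1 = 3/4
c -> a = 1/4 -> 1/4 = 1
a || c = 1/4 || 1/4 = 1/4
(c -> a) -> (a || c) = 1 -> 1/4 = 1/4
(!a <-> (c -> a)) <-> ((c -> a) -> (a || c)) = 3/4 <-> 1/4 = 1/2
!a = !1/4 = 3/4
!a = !1/4 = 3/4
a -> a = 1/4 -> 1/4 = 1
!a || (a -> a) = 3/4 || 1 = 1
!a && (!a || (a -> a)) = 3/4 && 1 = 3/4
((!a <-> (c -> a)) <-> ((c -> a) -> (a || c))) && (!a && (!a || (a -> a))) = 1/2 && 3/4 = 1/2
a <-> a = 1/4 <-> 1/4 = 1
!c = !1/4 = 3/4
(a <-> a) -> !c = 1 -> 3/4 = 3/4
(((!a <-> (c -> a)) <-> ((c -> a) -> (a || c))) && (!a && (!a || (a -> a)))) -> ((a <-> a) -> !c) = 1/2 -> 3/4 = 1
!c = !1/4 = 3/4
a -> !c = 1/4 -> 3/4 = 1
a || c = 1/4 || 1/4 = 1/4
!(a || c) = !1/4 = 3/4
(a -> !c) <-> !(a || c) = 1 <-> 3/4 = 3/4
c -> a = 1/4 -> 1/4 = 1
a -> (c -> a) = 1/4 -> 1 = 1
a -> c = 1/4 -> 1/4 = 1
!(a -> c) = !1 = 0
(a -> (c -> a)) || !(a -> c) = 1 || 0 = 1
((a -> !c) <-> !(a || c)) <-> ((a -> (c -> a)) || !(a -> c)) = 3/4 <-> 1 = 3/4
((((!a <-> (c -> a)) <-> ((c -> a) -> (a || c))) && (!a && (!a || (a -> a)))) -> ((a <-> a) -> !c)) -> (((a -> !c) <-> !(a || c)) <-> ((a -> (c -> a)) || !(a -> c))) = 1 -> 3/4 = 3/4
((((a -> c) -> c) && (b -> b)) -> !!(!b -> a)) -> (((((!a <-> (c -> a)) <-> ((c -> a) -> (a || c))) && (!a && (!a || (a -> a)))) -> ((a <-> a) -> !c)) -> (((a -> !c) <-> !(a || c)) <-> ((a -> (c -> a)) || !(a -> c)))) = 1 -> 3/4 = 3/4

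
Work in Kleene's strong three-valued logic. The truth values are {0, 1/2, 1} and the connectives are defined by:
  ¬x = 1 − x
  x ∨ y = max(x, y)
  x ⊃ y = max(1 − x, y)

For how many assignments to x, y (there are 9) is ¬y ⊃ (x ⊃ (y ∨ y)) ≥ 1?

x = 0, y = 0 ↦ 1  ≥
x = 0, y = 1/2 ↦ 1  ≥
x = 0, y = 1 ↦ 1  ≥
x = 1/2, y = 0 ↦ 1/2  <
x = 1/2, y = 1/2 ↦ 1/2  <
x = 1/2, y = 1 ↦ 1  ≥
x = 1, y = 0 ↦ 0  <
x = 1, y = 1/2 ↦ 1/2  <
x = 1, y = 1 ↦ 1  ≥
So 5 of the 9 assignments meet the threshold.

5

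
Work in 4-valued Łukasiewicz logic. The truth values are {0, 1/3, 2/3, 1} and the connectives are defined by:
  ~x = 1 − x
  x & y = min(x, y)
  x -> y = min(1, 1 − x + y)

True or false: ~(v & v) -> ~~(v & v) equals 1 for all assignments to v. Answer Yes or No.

No

Counterexample: take v = 0.
v & v = 0 & 0 = 0
~(v & v) = ~0 = 1
~(v & v) = ~0 = 1
~~(v & v) = ~1 = 0
~(v & v) -> ~~(v & v) = 1 -> 0 = 0
This gives 0 ≠ 1.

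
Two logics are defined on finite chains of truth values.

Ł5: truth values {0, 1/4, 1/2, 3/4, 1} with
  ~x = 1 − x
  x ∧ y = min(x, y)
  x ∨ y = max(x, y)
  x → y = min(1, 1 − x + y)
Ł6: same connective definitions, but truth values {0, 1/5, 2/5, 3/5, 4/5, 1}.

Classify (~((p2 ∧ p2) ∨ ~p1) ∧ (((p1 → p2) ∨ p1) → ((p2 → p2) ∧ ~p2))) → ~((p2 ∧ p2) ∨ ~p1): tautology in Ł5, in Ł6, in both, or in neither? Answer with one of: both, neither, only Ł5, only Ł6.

In Ł5: every assignment gives 1 — tautology.
In Ł6: every assignment gives 1 — tautology.

both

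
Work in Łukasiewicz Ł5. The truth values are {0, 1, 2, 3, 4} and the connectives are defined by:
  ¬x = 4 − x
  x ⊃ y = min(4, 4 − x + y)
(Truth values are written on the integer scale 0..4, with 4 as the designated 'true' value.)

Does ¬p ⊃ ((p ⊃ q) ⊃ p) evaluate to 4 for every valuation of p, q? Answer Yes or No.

No

Counterexample: take p = 0, q = 0.
¬p = ¬0 = 4
p ⊃ q = 0 ⊃ 0 = 4
(p ⊃ q) ⊃ p = 4 ⊃ 0 = 0
¬p ⊃ ((p ⊃ q) ⊃ p) = 4 ⊃ 0 = 0
This gives 0 ≠ 4.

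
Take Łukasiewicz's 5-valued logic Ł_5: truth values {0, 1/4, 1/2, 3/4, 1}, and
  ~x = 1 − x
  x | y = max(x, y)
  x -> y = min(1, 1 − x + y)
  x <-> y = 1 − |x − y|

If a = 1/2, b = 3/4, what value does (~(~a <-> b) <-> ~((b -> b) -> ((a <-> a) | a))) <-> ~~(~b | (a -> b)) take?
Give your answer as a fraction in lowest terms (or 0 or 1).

3/4

~a = ~1/2 = 1/2
~a <-> b = 1/2 <-> 3/4 = 3/4
~(~a <-> b) = ~3/4 = 1/4
b -> b = 3/4 -> 3/4 = 1
a <-> a = 1/2 <-> 1/2 = 1
(a <-> a) | a = 1 | 1/2 = 1
(b -> b) -> ((a <-> a) | a) = 1 -> 1 = 1
~((b -> b) -> ((a <-> a) | a)) = ~1 = 0
~(~a <-> b) <-> ~((b -> b) -> ((a <-> a) | a)) = 1/4 <-> 0 = 3/4
~b = ~3/4 = 1/4
a -> b = 1/2 -> 3/4 = 1
~b | (a -> b) = 1/4 | 1 = 1
~(~b | (a -> b)) = ~1 = 0
~~(~b | (a -> b)) = ~0 = 1
(~(~a <-> b) <-> ~((b -> b) -> ((a <-> a) | a))) <-> ~~(~b | (a -> b)) = 3/4 <-> 1 = 3/4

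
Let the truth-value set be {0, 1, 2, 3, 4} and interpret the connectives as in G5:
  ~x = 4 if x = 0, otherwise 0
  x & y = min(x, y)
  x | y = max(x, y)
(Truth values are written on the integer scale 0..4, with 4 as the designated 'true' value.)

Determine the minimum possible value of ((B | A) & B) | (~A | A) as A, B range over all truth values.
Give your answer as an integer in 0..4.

Take A = 1, B = 0:
B | A = 0 | 1 = 1
(B | A) & B = 1 & 0 = 0
~A = ~1 = 0
~A | A = 0 | 1 = 1
((B | A) & B) | (~A | A) = 0 | 1 = 1
No assignment yields a value below 1, so this is the minimum.

1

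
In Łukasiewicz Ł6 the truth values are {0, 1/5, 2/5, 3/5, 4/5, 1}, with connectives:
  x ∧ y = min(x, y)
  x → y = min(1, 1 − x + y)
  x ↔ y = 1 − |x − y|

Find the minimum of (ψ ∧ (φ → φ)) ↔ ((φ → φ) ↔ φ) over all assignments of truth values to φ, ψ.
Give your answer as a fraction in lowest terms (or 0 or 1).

0

Take φ = 0, ψ = 1:
φ → φ = 0 → 0 = 1
ψ ∧ (φ → φ) = 1 ∧ 1 = 1
φ → φ = 0 → 0 = 1
(φ → φ) ↔ φ = 1 ↔ 0 = 0
(ψ ∧ (φ → φ)) ↔ ((φ → φ) ↔ φ) = 1 ↔ 0 = 0
No assignment yields a value below 0, so this is the minimum.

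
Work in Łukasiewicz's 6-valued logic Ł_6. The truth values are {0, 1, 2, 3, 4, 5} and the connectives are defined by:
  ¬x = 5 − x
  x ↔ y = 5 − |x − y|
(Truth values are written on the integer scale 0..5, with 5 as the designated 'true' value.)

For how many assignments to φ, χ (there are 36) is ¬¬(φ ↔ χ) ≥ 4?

value 5: 6 assignments (counts)
value 4: 10 assignments (counts)
value 3: 8 assignments
value 2: 6 assignments
value 1: 4 assignments
value 0: 2 assignments
So 16 of the 36 assignments meet the threshold.

16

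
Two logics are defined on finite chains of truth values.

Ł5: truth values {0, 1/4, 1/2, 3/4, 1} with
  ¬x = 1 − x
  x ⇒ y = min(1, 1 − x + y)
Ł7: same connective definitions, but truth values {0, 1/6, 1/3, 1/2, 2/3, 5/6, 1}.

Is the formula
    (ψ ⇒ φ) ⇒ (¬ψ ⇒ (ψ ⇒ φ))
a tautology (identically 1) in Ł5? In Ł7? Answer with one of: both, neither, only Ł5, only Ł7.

In Ł5: every assignment gives 1 — tautology.
In Ł7: every assignment gives 1 — tautology.

both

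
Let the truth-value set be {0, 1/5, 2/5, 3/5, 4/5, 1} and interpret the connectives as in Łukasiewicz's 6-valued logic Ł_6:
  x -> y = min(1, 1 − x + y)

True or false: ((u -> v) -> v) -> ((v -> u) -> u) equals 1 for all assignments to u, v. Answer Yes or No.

At u = 1/5, v = 1/5, for instance:
u -> v = 1/5 -> 1/5 = 1
(u -> v) -> v = 1 -> 1/5 = 1/5
v -> u = 1/5 -> 1/5 = 1
(v -> u) -> u = 1 -> 1/5 = 1/5
((u -> v) -> v) -> ((v -> u) -> u) = 1/5 -> 1/5 = 1
and checking the remaining 35 assignments likewise gives ≥ 1 in every case.

Yes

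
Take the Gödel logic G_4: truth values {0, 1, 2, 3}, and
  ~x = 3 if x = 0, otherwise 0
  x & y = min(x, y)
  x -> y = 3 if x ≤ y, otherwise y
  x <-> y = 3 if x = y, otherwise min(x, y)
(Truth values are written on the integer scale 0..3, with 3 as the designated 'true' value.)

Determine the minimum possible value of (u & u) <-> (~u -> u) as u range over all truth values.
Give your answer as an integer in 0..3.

Take u = 1:
u & u = 1 & 1 = 1
~u = ~1 = 0
~u -> u = 0 -> 1 = 3
(u & u) <-> (~u -> u) = 1 <-> 3 = 1
No assignment yields a value below 1, so this is the minimum.

1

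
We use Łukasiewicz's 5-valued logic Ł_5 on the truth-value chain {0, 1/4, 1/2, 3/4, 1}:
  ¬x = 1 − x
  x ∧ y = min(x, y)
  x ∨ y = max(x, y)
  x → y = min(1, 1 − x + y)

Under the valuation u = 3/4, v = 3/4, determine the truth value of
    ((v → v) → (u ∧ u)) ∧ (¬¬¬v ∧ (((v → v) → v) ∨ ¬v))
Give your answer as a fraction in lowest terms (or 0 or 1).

1/4

v → v = 3/4 → 3/4 = 1
u ∧ u = 3/4 ∧ 3/4 = 3/4
(v → v) → (u ∧ u) = 1 → 3/4 = 3/4
¬v = ¬3/4 = 1/4
¬¬v = ¬1/4 = 3/4
¬¬¬v = ¬3/4 = 1/4
v → v = 3/4 → 3/4 = 1
(v → v) → v = 1 → 3/4 = 3/4
¬v = ¬3/4 = 1/4
((v → v) → v) ∨ ¬v = 3/4 ∨ 1/4 = 3/4
¬¬¬v ∧ (((v → v) → v) ∨ ¬v) = 1/4 ∧ 3/4 = 1/4
((v → v) → (u ∧ u)) ∧ (¬¬¬v ∧ (((v → v) → v) ∨ ¬v)) = 3/4 ∧ 1/4 = 1/4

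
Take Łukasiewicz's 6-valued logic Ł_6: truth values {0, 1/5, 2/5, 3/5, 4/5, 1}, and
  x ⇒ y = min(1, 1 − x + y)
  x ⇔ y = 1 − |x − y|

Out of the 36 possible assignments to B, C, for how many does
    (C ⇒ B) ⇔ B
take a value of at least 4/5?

20

value 1: 11 assignments (counts)
value 4/5: 9 assignments (counts)
value 3/5: 7 assignments
value 2/5: 5 assignments
value 1/5: 3 assignments
value 0: 1 assignment
So 20 of the 36 assignments meet the threshold.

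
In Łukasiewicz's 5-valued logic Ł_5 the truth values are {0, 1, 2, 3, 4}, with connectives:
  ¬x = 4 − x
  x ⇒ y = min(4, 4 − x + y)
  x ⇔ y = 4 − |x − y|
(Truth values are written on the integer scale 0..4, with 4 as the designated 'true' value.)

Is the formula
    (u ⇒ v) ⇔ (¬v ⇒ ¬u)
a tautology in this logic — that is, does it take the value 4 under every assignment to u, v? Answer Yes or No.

At u = 4, v = 3, for instance:
u ⇒ v = 4 ⇒ 3 = 3
¬v = ¬3 = 1
¬u = ¬4 = 0
¬v ⇒ ¬u = 1 ⇒ 0 = 3
(u ⇒ v) ⇔ (¬v ⇒ ¬u) = 3 ⇔ 3 = 4
and checking the remaining 24 assignments likewise gives ≥ 4 in every case.

Yes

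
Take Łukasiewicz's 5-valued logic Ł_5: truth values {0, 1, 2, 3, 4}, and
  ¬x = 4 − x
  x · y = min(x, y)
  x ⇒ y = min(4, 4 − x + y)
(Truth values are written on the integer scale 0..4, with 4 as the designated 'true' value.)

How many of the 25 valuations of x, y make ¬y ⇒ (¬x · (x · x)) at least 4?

value 4: 9 assignments (counts)
value 3: 5 assignments
value 2: 5 assignments
value 1: 4 assignments
value 0: 2 assignments
So 9 of the 25 assignments meet the threshold.

9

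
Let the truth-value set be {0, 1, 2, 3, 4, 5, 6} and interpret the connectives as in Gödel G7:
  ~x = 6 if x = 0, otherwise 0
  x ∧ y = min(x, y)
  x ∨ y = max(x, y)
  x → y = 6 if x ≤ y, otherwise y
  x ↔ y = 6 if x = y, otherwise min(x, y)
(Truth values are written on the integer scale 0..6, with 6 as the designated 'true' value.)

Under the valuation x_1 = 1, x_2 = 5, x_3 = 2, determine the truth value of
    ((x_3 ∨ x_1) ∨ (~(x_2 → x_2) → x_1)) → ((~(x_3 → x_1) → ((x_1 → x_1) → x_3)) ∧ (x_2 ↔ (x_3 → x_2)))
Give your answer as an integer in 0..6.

5

x_3 ∨ x_1 = 2 ∨ 1 = 2
x_2 → x_2 = 5 → 5 = 6
~(x_2 → x_2) = ~6 = 0
~(x_2 → x_2) → x_1 = 0 → 1 = 6
(x_3 ∨ x_1) ∨ (~(x_2 → x_2) → x_1) = 2 ∨ 6 = 6
x_3 → x_1 = 2 → 1 = 1
~(x_3 → x_1) = ~1 = 0
x_1 → x_1 = 1 → 1 = 6
(x_1 → x_1) → x_3 = 6 → 2 = 2
~(x_3 → x_1) → ((x_1 → x_1) → x_3) = 0 → 2 = 6
x_3 → x_2 = 2 → 5 = 6
x_2 ↔ (x_3 → x_2) = 5 ↔ 6 = 5
(~(x_3 → x_1) → ((x_1 → x_1) → x_3)) ∧ (x_2 ↔ (x_3 → x_2)) = 6 ∧ 5 = 5
((x_3 ∨ x_1) ∨ (~(x_2 → x_2) → x_1)) → ((~(x_3 → x_1) → ((x_1 → x_1) → x_3)) ∧ (x_2 ↔ (x_3 → x_2))) = 6 → 5 = 5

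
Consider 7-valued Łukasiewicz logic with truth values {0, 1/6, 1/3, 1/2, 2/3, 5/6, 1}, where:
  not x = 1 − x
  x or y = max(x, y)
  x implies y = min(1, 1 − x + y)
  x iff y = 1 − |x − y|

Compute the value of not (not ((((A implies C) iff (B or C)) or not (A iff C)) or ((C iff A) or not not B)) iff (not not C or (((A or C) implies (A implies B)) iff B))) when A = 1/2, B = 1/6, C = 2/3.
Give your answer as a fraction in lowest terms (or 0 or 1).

1/2

A implies C = 1/2 implies 2/3 = 1
B or C = 1/6 or 2/3 = 2/3
(A implies C) iff (B or C) = 1 iff 2/3 = 2/3
A iff C = 1/2 iff 2/3 = 5/6
not (A iff C) = not 5/6 = 1/6
((A implies C) iff (B or C)) or not (A iff C) = 2/3 or 1/6 = 2/3
C iff A = 2/3 iff 1/2 = 5/6
not B = not 1/6 = 5/6
not not B = not 5/6 = 1/6
(C iff A) or not not B = 5/6 or 1/6 = 5/6
(((A implies C) iff (B or C)) or not (A iff C)) or ((C iff A) or not not B) = 2/3 or 5/6 = 5/6
not ((((A implies C) iff (B or C)) or not (A iff C)) or ((C iff A) or not not B)) = not 5/6 = 1/6
not C = not 2/3 = 1/3
not not C = not 1/3 = 2/3
A or C = 1/2 or 2/3 = 2/3
A implies B = 1/2 implies 1/6 = 2/3
(A or C) implies (A implies B) = 2/3 implies 2/3 = 1
((A or C) implies (A implies B)) iff B = 1 iff 1/6 = 1/6
not not C or (((A or C) implies (A implies B)) iff B) = 2/3 or 1/6 = 2/3
not ((((A implies C) iff (B or C)) or not (A iff C)) or ((C iff A) or not not B)) iff (not not C or (((A or C) implies (A implies B)) iff B)) = 1/6 iff 2/3 = 1/2
not (not ((((A implies C) iff (B or C)) or not (A iff C)) or ((C iff A) or not not B)) iff (not not C or (((A or C) implies (A implies B)) iff B))) = not 1/2 = 1/2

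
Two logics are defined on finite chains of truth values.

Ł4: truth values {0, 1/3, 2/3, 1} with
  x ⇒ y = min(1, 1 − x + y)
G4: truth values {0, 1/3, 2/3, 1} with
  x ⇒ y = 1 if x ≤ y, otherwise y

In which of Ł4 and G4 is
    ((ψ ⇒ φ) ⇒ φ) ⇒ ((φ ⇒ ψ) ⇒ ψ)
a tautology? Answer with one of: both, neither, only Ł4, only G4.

In Ł4: every assignment gives 1 — tautology.
In G4: at φ = 0, ψ = 1/3 the value is 1/3 — not a tautology.

only Ł4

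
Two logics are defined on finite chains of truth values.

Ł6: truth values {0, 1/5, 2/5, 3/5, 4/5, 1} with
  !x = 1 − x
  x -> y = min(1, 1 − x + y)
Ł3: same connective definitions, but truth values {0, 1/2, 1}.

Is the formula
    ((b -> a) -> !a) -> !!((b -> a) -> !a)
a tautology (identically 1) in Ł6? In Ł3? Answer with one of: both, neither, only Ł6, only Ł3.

In Ł6: every assignment gives 1 — tautology.
In Ł3: every assignment gives 1 — tautology.

both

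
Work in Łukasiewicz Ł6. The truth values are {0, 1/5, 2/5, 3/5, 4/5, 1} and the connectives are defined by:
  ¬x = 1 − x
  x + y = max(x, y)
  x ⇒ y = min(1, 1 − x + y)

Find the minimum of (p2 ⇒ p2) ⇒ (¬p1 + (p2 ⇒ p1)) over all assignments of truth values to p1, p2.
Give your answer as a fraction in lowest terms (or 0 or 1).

Take p1 = 2/5, p2 = 4/5:
p2 ⇒ p2 = 4/5 ⇒ 4/5 = 1
¬p1 = ¬2/5 = 3/5
p2 ⇒ p1 = 4/5 ⇒ 2/5 = 3/5
¬p1 + (p2 ⇒ p1) = 3/5 + 3/5 = 3/5
(p2 ⇒ p2) ⇒ (¬p1 + (p2 ⇒ p1)) = 1 ⇒ 3/5 = 3/5
No assignment yields a value below 3/5, so this is the minimum.

3/5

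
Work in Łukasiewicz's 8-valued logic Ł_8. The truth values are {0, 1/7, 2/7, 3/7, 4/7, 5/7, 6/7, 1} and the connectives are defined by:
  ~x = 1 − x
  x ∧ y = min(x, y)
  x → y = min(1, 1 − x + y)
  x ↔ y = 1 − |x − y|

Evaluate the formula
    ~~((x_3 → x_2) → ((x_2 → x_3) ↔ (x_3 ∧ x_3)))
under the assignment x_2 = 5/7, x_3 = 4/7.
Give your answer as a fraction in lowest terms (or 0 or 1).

x_3 → x_2 = 4/7 → 5/7 = 1
x_2 → x_3 = 5/7 → 4/7 = 6/7
x_3 ∧ x_3 = 4/7 ∧ 4/7 = 4/7
(x_2 → x_3) ↔ (x_3 ∧ x_3) = 6/7 ↔ 4/7 = 5/7
(x_3 → x_2) → ((x_2 → x_3) ↔ (x_3 ∧ x_3)) = 1 → 5/7 = 5/7
~((x_3 → x_2) → ((x_2 → x_3) ↔ (x_3 ∧ x_3))) = ~5/7 = 2/7
~~((x_3 → x_2) → ((x_2 → x_3) ↔ (x_3 ∧ x_3))) = ~2/7 = 5/7

5/7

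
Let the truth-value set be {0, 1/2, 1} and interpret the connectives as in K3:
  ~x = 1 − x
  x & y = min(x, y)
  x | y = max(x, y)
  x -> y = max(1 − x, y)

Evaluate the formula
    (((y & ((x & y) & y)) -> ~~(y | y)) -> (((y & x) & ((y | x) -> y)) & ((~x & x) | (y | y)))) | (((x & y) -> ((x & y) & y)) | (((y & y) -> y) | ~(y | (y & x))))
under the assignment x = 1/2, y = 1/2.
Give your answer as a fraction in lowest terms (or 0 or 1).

1/2

x & y = 1/2 & 1/2 = 1/2
(x & y) & y = 1/2 & 1/2 = 1/2
y & ((x & y) & y) = 1/2 & 1/2 = 1/2
y | y = 1/2 | 1/2 = 1/2
~(y | y) = ~1/2 = 1/2
~~(y | y) = ~1/2 = 1/2
(y & ((x & y) & y)) -> ~~(y | y) = 1/2 -> 1/2 = 1/2
y & x = 1/2 & 1/2 = 1/2
y | x = 1/2 | 1/2 = 1/2
(y | x) -> y = 1/2 -> 1/2 = 1/2
(y & x) & ((y | x) -> y) = 1/2 & 1/2 = 1/2
~x = ~1/2 = 1/2
~x & x = 1/2 & 1/2 = 1/2
y | y = 1/2 | 1/2 = 1/2
(~x & x) | (y | y) = 1/2 | 1/2 = 1/2
((y & x) & ((y | x) -> y)) & ((~x & x) | (y | y)) = 1/2 & 1/2 = 1/2
((y & ((x & y) & y)) -> ~~(y | y)) -> (((y & x) & ((y | x) -> y)) & ((~x & x) | (y | y))) = 1/2 -> 1/2 = 1/2
x & y = 1/2 & 1/2 = 1/2
x & y = 1/2 & 1/2 = 1/2
(x & y) & y = 1/2 & 1/2 = 1/2
(x & y) -> ((x & y) & y) = 1/2 -> 1/2 = 1/2
y & y = 1/2 & 1/2 = 1/2
(y & y) -> y = 1/2 -> 1/2 = 1/2
y & x = 1/2 & 1/2 = 1/2
y | (y & x) = 1/2 | 1/2 = 1/2
~(y | (y & x)) = ~1/2 = 1/2
((y & y) -> y) | ~(y | (y & x)) = 1/2 | 1/2 = 1/2
((x & y) -> ((x & y) & y)) | (((y & y) -> y) | ~(y | (y & x))) = 1/2 | 1/2 = 1/2
(((y & ((x & y) & y)) -> ~~(y | y)) -> (((y & x) & ((y | x) -> y)) & ((~x & x) | (y | y)))) | (((x & y) -> ((x & y) & y)) | (((y & y) -> y) | ~(y | (y & x)))) = 1/2 | 1/2 = 1/2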